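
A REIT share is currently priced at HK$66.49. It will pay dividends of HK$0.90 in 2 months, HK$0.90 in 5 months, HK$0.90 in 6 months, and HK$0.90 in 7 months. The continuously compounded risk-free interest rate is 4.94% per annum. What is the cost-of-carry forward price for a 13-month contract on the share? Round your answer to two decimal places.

PV(dividends) I = 0.90·e^(−0.0494·2/12) + 0.90·e^(−0.0494·5/12) + 0.90·e^(−0.0494·6/12) + 0.90·e^(−0.0494·7/12)
I = 0.8926 + 0.8817 + 0.8780 + 0.8744 = 3.5267
F = (S − I)·e^(rT) = (66.49 − 3.5267) · e^(0.0494·13/12)
= 62.9633 · e^0.053517 = 62.9633 × 1.054975 = HK$66.42

HK$66.42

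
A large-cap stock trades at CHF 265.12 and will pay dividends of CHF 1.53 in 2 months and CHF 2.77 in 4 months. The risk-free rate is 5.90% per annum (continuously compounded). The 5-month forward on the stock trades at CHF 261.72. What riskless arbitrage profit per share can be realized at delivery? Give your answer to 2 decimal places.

PV(dividends) I = 1.53·e^(−0.0590·2/12) + 2.77·e^(−0.0590·4/12) = 4.2311
Fair forward F* = (S − I)·e^(rT) = (265.12 − 4.2311)·e^0.024583 = 260.8889 × 1.024888 = 267.3819
Market CHF 261.72 < fair 267.3819: forward underpriced → reverse cash-and-carry (short the stock, invest proceeds at r, pay the dividends, go long the forward).
Profit at T = |F_mkt − F*| = |261.72 − 267.3819| = CHF 5.66 per share

CHF 5.66 per share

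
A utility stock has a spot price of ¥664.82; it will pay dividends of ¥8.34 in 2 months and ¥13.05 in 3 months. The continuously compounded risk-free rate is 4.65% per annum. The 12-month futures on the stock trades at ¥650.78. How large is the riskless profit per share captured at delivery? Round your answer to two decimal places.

PV(dividends) I = 8.34·e^(−0.0465·2/12) + 13.05·e^(−0.0465·3/12) = 21.1748
Fair futures F* = (S − I)·e^(rT) = (664.82 − 21.1748)·e^0.046500 = 643.6452 × 1.047598 = 674.2814
Market ¥650.78 < fair 674.2814: forward underpriced → reverse cash-and-carry (short the stock, invest proceeds at r, pay the dividends, go long the forward).
Profit at T = |F_mkt − F*| = |650.78 − 674.2814| = ¥23.50 per share

¥23.50 per share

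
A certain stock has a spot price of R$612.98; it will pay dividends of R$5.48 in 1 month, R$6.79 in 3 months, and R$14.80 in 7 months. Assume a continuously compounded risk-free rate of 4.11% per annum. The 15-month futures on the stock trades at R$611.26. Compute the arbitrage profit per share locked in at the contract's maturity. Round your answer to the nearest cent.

PV(dividends) I = 5.48·e^(−0.0411·1/12) + 6.79·e^(−0.0411·3/12) + 14.80·e^(−0.0411·7/12) = 26.6312
Fair futures F* = (S − I)·e^(rT) = (612.98 − 26.6312)·e^0.051375 = 586.3488 × 1.052718 = 617.2599
Market R$611.26 < fair 617.2599: forward underpriced → reverse cash-and-carry (short the stock, invest proceeds at r, pay the dividends, go long the forward).
Profit at T = |F_mkt − F*| = |611.26 − 617.2599| = R$6.00 per share

R$6.00 per share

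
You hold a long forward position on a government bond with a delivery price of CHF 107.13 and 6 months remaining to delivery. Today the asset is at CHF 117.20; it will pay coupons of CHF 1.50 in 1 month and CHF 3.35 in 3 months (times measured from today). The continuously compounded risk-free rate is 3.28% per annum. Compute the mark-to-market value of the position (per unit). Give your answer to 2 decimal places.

PV(remaining coupons) I = 1.50·e^(−0.0328·1/12) + 3.35·e^(−0.0328·3/12) = 4.8185
Current forward F = (S − I)·e^(rT) = (117.20 − 4.8185)·e^(0.0328·6/12) = 112.3815 × 1.016535 = 114.2397
Value (long) = (F − K)·e^(−rT) = (114.2397 − 107.13) × 0.983734 = 6.9941
Value = CHF 6.99

CHF 6.99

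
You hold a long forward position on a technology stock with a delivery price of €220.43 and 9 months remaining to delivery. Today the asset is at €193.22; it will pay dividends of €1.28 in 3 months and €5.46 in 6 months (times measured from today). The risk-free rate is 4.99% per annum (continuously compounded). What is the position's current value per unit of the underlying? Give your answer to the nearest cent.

PV(remaining dividends) I = 1.28·e^(−0.0499·3/12) + 5.46·e^(−0.0499·6/12) = 6.5896
Current forward F = (S − I)·e^(rT) = (193.22 − 6.5896)·e^(0.0499·9/12) = 186.6304 × 1.038134 = 193.7474
Value (long) = (F − K)·e^(−rT) = (193.7474 − 220.43) × 0.963267 = -25.7025
Value = -€25.70

-€25.70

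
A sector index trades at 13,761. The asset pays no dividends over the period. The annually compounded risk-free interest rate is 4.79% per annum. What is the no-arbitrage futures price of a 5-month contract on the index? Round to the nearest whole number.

F = S · (1+r)^T
= 13761 × 1.019686
F = 14,032

14,032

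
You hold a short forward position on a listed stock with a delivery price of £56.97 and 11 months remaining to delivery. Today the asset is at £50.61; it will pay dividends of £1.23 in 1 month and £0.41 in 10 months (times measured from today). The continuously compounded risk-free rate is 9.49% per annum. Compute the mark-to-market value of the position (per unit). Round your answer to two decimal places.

£3.21

PV(remaining dividends) I = 1.23·e^(−0.0949·1/12) + 0.41·e^(−0.0949·10/12) = 1.5991
Current forward F = (S − I)·e^(rT) = (50.61 − 1.5991)·e^(0.0949·11/12) = 49.0109 × 1.090888 = 53.4654
Value (long) = (F − K)·e^(−rT) = (53.4654 − 56.97) × 0.916685 = -3.2126
Short position value = −(long value) = £3.21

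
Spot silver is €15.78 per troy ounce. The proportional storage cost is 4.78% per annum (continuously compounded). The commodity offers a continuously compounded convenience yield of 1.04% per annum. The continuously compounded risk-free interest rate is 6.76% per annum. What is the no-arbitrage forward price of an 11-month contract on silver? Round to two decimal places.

€17.37 per troy ounce

Net carry = r + u − y = 0.0676 + 0.0478 − 0.0104 = 0.1050
F = S·e^((r+u−y)T) = 15.78 · e^(0.1050 × 11/12) = 15.78 · e^0.096250
= 15.78 × 1.101034 = €17.37 per troy ounce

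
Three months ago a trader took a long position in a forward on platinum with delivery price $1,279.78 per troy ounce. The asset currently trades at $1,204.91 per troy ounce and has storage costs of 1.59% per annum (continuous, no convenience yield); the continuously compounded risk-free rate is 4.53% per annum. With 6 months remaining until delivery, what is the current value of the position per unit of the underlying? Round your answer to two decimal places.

-$36.59 per troy ounce

Current fair forward for the remaining 6 months: F = S·e^((r + u)·T), (r + u) = 0.0453 + 0.0159 = 0.0612
F = 1204.91 · e^(0.0612 × 6/12) = 1204.91 × 1.03107299 = 1242.3502
Value of long forward = (F − K)·e^(−rT) = (1242.3502 − 1279.78) · e^(−0.0453·6/12)
= -37.4298 × 0.97760459 = -36.59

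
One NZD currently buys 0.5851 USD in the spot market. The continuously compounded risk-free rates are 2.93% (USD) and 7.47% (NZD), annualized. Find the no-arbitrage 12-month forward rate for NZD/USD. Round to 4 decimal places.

0.5591

F = S·e^((r_USD − r_NZD)T) = 0.5851 · e^((0.0293 − 0.0747) × 12/12)
= 0.5851 · e^-0.045400 = 0.5851 × 0.955615
F = 0.5591 USD per NZD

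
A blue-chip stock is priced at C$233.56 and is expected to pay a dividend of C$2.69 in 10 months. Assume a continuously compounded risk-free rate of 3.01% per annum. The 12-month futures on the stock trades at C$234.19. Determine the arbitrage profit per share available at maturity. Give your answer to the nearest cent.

C$3.80 per share

PV(dividends) I = 2.69·e^(−0.0301·10/12) = 2.6234
Fair futures F* = (S − I)·e^(rT) = (233.56 − 2.6234)·e^0.030100 = 230.9366 × 1.030558 = 237.9936
Market C$234.19 < fair 237.9936: forward underpriced → reverse cash-and-carry (short the stock, invest proceeds at r, pay the dividends, go long the forward).
Profit at T = |F_mkt − F*| = |234.19 − 237.9936| = C$3.80 per share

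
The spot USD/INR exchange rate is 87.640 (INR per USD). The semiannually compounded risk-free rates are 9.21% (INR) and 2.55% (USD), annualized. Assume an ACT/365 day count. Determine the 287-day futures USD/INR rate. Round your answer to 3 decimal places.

By covered interest parity, F = S · (1+r_INR/2)^(2T) / (1+r_USD/2)^(2T)
= 87.640 × 1.073367 / 1.020124 = 87.640 × 1.052193
F = 92.214 INR per USD

92.214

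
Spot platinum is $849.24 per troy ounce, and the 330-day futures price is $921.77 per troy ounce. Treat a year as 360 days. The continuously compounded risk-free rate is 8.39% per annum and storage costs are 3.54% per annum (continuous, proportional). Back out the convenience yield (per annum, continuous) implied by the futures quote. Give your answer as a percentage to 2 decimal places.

2.99%

F = S·e^((r+u−y)T) ⇒ (r+u−y) = ln(F/S)/T
ln(921.77/849.24) = 0.081954; /T ⇒ 0.089404
y = r + u − ln(F/S)/T = 0.0839 + 0.0354 − 0.089404 = 0.029896
y = 2.99%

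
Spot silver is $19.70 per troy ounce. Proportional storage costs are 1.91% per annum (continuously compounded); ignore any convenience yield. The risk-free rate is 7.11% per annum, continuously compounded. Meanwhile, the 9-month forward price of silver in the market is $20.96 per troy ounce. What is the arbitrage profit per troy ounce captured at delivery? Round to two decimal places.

$0.12 per troy ounce

Fair forward: F* = S·e^(carry·T), with carry = (r + u) = 0.0711 + 0.0191 = 0.0902
F* = 19.70 · e^(0.0902 × 9/12) = 19.70 · e^0.067650 = 19.70 × 1.069991 = $21.0788
Market $20.96 < fair $21.0788: forward underpriced → reverse cash-and-carry (short spot, go long the forward).
At maturity, profit = |F_mkt − F*| = |20.96 − 21.0788| = $0.12 per troy ounce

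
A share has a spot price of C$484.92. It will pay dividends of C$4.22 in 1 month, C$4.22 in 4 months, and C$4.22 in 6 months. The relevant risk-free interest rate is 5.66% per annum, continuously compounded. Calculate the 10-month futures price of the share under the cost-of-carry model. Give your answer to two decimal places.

C$495.30

PV(dividends) I = 4.22·e^(−0.0566·1/12) + 4.22·e^(−0.0566·4/12) + 4.22·e^(−0.0566·6/12)
I = 4.2001 + 4.1411 + 4.1022 = 12.4434
F = (S − I)·e^(rT) = (484.92 − 12.4434) · e^(0.0566·10/12)
= 472.4766 · e^0.047167 = 472.4766 × 1.048297 = C$495.30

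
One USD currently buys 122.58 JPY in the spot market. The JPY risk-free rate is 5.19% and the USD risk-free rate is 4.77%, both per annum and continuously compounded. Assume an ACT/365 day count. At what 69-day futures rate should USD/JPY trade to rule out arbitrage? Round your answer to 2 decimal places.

F = S·e^((r_JPY − r_USD)T) = 122.58 · e^((0.0519 − 0.0477) × 69/365)
= 122.58 · e^0.000794 = 122.58 × 1.000794
F = 122.68 JPY per USD

122.68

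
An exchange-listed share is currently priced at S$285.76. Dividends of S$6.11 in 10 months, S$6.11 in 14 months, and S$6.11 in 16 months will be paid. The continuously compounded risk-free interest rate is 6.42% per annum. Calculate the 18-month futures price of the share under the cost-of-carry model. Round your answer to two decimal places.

PV(dividends) I = 6.11·e^(−0.0642·10/12) + 6.11·e^(−0.0642·14/12) + 6.11·e^(−0.0642·16/12)
I = 5.7917 + 5.6691 + 5.6087 = 17.0695
F = (S − I)·e^(rT) = (285.76 − 17.0695) · e^(0.0642·18/12)
= 268.6905 · e^0.096300 = 268.6905 × 1.101089 = S$295.85

S$295.85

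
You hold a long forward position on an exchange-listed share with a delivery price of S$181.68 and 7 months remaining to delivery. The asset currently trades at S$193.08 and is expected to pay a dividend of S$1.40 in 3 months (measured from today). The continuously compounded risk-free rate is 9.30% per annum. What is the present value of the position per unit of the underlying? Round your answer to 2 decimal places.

PV(remaining dividends) I = 1.40·e^(−0.0930·3/12) = 1.3678
Current forward F = (S − I)·e^(rT) = (193.08 − 1.3678)·e^(0.0930·7/12) = 191.7122 × 1.055749 = 202.4000
Value (long) = (F − K)·e^(−rT) = (202.4000 − 181.68) × 0.947195 = 19.6259
Value = S$19.63

S$19.63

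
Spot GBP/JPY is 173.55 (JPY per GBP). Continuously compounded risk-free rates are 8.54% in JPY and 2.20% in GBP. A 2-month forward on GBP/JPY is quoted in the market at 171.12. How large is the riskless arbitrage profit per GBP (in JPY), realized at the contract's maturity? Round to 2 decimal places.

4.27 per GBP (in JPY)

Fair forward: F* = S·e^(carry·T), with carry = (r_JPY − r_GBP) = 0.0854 − 0.0220 = 0.0634
F* = 173.55 · e^(0.0634 × 2/12) = 173.55 · e^0.010567 = 173.55 × 1.010623 = 175.3936
Market 171.12 < fair 175.3936: forward underpriced → reverse cash-and-carry (short spot, go long the forward).
At maturity, profit = |F_mkt − F*| = |171.12 − 175.3936| = 4.27 per GBP (in JPY)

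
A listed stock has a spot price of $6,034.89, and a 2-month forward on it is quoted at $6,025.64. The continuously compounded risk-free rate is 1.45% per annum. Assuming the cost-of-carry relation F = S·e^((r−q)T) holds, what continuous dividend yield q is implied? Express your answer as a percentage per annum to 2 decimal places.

2.37%

From F = S·e^((r−q)T): (r − q) = ln(F/S)/T
ln(6025.64/6034.89) = ln(0.998467) = -0.001534
(r − q) = -0.001534 / (2/12) = -0.009204
q = r − ln(F/S)/T = 0.0145 + 0.009204 = 0.023704
q = 2.37%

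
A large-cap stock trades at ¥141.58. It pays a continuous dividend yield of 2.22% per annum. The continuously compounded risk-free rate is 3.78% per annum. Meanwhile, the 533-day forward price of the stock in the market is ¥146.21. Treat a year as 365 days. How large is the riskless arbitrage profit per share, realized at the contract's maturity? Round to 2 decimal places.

Fair forward: F* = S·e^(carry·T), with carry = (r − q) = 0.0378 − 0.0222 = 0.0156
F* = 141.58 · e^(0.0156 × 533/365) = 141.58 · e^0.022780 = 141.58 × 1.023041 = ¥144.8421
Market ¥146.21 > fair ¥144.8421: forward overpriced → cash-and-carry (buy spot, short the forward).
At maturity, profit = |F_mkt − F*| = |146.21 − 144.8421| = ¥1.37 per share

¥1.37 per share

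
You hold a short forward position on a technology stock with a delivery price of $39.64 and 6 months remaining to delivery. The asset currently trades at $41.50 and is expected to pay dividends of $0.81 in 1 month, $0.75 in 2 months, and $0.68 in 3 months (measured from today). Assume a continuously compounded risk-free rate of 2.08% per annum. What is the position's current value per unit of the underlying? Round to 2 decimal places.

PV(remaining dividends) I = 0.81·e^(−0.0208·1/12) + 0.75·e^(−0.0208·2/12) + 0.68·e^(−0.0208·3/12) = 2.2325
Current forward F = (S − I)·e^(rT) = (41.50 − 2.2325)·e^(0.0208·6/12) = 39.2675 × 1.010454 = 39.6780
Value (long) = (F − K)·e^(−rT) = (39.6780 − 39.64) × 0.989654 = 0.0376
Short position value = −(long value) = -$0.04

-$0.04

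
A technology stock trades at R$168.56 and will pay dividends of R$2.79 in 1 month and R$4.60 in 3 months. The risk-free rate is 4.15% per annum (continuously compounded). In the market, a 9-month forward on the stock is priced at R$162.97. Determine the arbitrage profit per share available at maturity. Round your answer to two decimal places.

PV(dividends) I = 2.79·e^(−0.0415·1/12) + 4.60·e^(−0.0415·3/12) = 7.3329
Fair forward F* = (S − I)·e^(rT) = (168.56 − 7.3329)·e^0.031125 = 161.2271 × 1.031614 = 166.3241
Market R$162.97 < fair 166.3241: forward underpriced → reverse cash-and-carry (short the stock, invest proceeds at r, pay the dividends, go long the forward).
Profit at T = |F_mkt − F*| = |162.97 − 166.3241| = R$3.35 per share

R$3.35 per share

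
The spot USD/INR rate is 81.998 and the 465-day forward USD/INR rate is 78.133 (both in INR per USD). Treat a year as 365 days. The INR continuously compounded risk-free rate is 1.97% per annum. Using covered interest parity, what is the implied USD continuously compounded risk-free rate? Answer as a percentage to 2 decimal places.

F = S·e^((r_INR − r_USD)T) ⇒ r_USD = r_INR − ln(F/S)/T
ln(78.133/81.998) = -0.048282; /(465/365) = -0.037899
r_USD = 0.0197 + 0.037899 = 0.057599
r_USD = 5.76%

5.76%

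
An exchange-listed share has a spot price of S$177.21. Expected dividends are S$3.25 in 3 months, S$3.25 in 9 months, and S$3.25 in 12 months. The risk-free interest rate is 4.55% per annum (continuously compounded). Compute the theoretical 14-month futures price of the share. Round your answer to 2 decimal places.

S$176.90

PV(dividends) I = 3.25·e^(−0.0455·3/12) + 3.25·e^(−0.0455·9/12) + 3.25·e^(−0.0455·12/12)
I = 3.2132 + 3.1410 + 3.1054 = 9.4596
F = (S − I)·e^(rT) = (177.21 − 9.4596) · e^(0.0455·14/12)
= 167.7504 · e^0.053083 = 167.7504 × 1.054517 = S$176.90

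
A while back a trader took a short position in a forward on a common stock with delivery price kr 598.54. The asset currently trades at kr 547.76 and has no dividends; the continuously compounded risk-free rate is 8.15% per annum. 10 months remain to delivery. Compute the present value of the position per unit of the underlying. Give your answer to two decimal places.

Current fair forward for the remaining 10 months: F = S·e^(r·T), r = 0.0815
F = 547.76 · e^(0.0815 × 10/12) = 547.76 × 1.070276 = 586.2544
Value of long forward = (F − K)·e^(−rT) = (586.2544 − 598.54) · e^(−0.0815·10/12)
= -12.2856 × 0.934338 = -11.48
Short position value = −(long value) = kr 11.48

kr 11.48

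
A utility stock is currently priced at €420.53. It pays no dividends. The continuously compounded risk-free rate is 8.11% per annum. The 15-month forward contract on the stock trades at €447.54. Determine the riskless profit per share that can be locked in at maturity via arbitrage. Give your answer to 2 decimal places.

Fair forward: F* = S·e^(carry·T), with carry = r = 0.0811
F* = 420.53 · e^(0.0811 × 15/12) = 420.53 · e^0.101375 = 420.53 × 1.106692 = €465.3972
Market €447.54 < fair €465.3972: forward underpriced → reverse cash-and-carry (short spot, go long the forward).
At maturity, profit = |F_mkt − F*| = |447.54 − 465.3972| = €17.86 per share

€17.86 per share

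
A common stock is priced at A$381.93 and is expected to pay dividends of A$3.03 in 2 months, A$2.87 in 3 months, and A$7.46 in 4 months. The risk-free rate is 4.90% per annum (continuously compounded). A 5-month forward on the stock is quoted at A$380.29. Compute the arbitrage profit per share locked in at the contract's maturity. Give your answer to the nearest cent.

PV(dividends) I = 3.03·e^(−0.0490·2/12) + 2.87·e^(−0.0490·3/12) + 7.46·e^(−0.0490·4/12) = 13.1796
Fair forward F* = (S − I)·e^(rT) = (381.93 − 13.1796)·e^0.020417 = 368.7504 × 1.020627 = 376.3566
Market A$380.29 > fair 376.3566: forward overpriced → cash-and-carry (borrow at r, buy the stock and collect the dividends, short the forward).
Profit at T = |F_mkt − F*| = |380.29 − 376.3566| = A$3.93 per share

A$3.93 per share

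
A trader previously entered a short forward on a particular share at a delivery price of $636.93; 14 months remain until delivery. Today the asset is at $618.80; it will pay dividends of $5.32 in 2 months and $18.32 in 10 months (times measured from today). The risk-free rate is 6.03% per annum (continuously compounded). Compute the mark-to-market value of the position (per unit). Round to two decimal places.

-$2.45

PV(remaining dividends) I = 5.32·e^(−0.0603·2/12) + 18.32·e^(−0.0603·10/12) = 22.6890
Current forward F = (S − I)·e^(rT) = (618.80 − 22.6890)·e^(0.0603·14/12) = 596.1110 × 1.072884 = 639.5580
Value (long) = (F − K)·e^(−rT) = (639.5580 − 636.93) × 0.932068 = 2.4495
Short position value = −(long value) = -$2.45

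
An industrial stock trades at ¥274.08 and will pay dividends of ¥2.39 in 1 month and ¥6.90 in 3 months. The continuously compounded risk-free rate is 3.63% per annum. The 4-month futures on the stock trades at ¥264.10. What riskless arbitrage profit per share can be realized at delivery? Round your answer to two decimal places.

¥3.98 per share

PV(dividends) I = 2.39·e^(−0.0363·1/12) + 6.90·e^(−0.0363·3/12) = 9.2204
Fair futures F* = (S − I)·e^(rT) = (274.08 − 9.2204)·e^0.012100 = 264.8596 × 1.012174 = 268.0840
Market ¥264.10 < fair 268.0840: forward underpriced → reverse cash-and-carry (short the stock, invest proceeds at r, pay the dividends, go long the forward).
Profit at T = |F_mkt − F*| = |264.10 − 268.0840| = ¥3.98 per share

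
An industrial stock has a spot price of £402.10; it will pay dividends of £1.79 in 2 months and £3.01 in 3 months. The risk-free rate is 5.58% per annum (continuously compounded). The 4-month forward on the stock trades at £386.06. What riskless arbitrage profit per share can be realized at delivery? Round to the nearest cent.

PV(dividends) I = 1.79·e^(−0.0558·2/12) + 3.01·e^(−0.0558·3/12) = 4.7417
Fair forward F* = (S − I)·e^(rT) = (402.10 − 4.7417)·e^0.018600 = 397.3583 × 1.018774 = 404.8183
Market £386.06 < fair 404.8183: forward underpriced → reverse cash-and-carry (short the stock, invest proceeds at r, pay the dividends, go long the forward).
Profit at T = |F_mkt − F*| = |386.06 − 404.8183| = £18.76 per share

£18.76 per share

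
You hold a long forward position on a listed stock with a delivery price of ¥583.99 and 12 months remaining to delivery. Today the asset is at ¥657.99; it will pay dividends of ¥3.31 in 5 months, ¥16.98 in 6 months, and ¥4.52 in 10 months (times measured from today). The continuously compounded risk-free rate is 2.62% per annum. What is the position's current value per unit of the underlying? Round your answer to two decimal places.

PV(remaining dividends) I = 3.31·e^(−0.0262·5/12) + 16.98·e^(−0.0262·6/12) + 4.52·e^(−0.0262·10/12) = 24.4555
Current forward F = (S − I)·e^(rT) = (657.99 − 24.4555)·e^(0.0262·12/12) = 633.5345 × 1.026546 = 650.3523
Value (long) = (F − K)·e^(−rT) = (650.3523 − 583.99) × 0.974140 = 64.6462
Value = ¥64.65

¥64.65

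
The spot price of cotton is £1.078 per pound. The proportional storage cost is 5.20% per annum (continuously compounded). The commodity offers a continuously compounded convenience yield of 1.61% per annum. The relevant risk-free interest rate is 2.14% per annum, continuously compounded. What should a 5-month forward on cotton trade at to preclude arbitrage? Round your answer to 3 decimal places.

Net carry = r + u − y = 0.0214 + 0.0520 − 0.0161 = 0.0573
F = S·e^((r+u−y)T) = 1.078 · e^(0.0573 × 5/12) = 1.078 · e^0.023875
= 1.078 × 1.024162 = £1.104 per pound

£1.104 per pound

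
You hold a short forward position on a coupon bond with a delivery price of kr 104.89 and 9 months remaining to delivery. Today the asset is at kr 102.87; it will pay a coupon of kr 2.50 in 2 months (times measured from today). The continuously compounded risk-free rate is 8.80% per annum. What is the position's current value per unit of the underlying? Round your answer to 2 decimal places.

PV(remaining coupons) I = 2.50·e^(−0.0880·2/12) = 2.4636
Current forward F = (S − I)·e^(rT) = (102.87 − 2.4636)·e^(0.0880·9/12) = 100.4064 × 1.068227 = 107.2568
Value (long) = (F − K)·e^(−rT) = (107.2568 − 104.89) × 0.936131 = 2.2156
Short position value = −(long value) = -kr 2.22

-kr 2.22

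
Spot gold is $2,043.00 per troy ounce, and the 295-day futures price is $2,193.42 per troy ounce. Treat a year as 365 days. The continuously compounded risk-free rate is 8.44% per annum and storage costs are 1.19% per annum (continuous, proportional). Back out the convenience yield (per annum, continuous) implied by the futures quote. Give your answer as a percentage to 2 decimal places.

F = S·e^((r+u−y)T) ⇒ (r+u−y) = ln(F/S)/T
ln(2193.42/2043.00) = 0.071043; /T ⇒ 0.087901
y = r + u − ln(F/S)/T = 0.0844 + 0.0119 − 0.087901 = 0.008399
y = 0.84%

0.84%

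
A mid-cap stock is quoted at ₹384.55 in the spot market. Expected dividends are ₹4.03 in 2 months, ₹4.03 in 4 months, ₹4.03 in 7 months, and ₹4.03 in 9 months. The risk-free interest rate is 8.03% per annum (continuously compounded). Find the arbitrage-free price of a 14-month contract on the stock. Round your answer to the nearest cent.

PV(dividends) I = 4.03·e^(−0.0803·2/12) + 4.03·e^(−0.0803·4/12) + 4.03·e^(−0.0803·7/12) + 4.03·e^(−0.0803·9/12)
I = 3.9764 + 3.9236 + 3.8456 + 3.7945 = 15.5401
F = (S − I)·e^(rT) = (384.55 − 15.5401) · e^(0.0803·14/12)
= 369.0099 · e^0.093683 = 369.0099 × 1.098212 = ₹405.25

₹405.25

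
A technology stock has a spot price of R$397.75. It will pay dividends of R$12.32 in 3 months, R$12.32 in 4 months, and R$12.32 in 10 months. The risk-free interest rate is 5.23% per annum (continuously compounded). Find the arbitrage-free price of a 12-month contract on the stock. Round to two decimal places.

R$381.11

PV(dividends) I = 12.32·e^(−0.0523·3/12) + 12.32·e^(−0.0523·4/12) + 12.32·e^(−0.0523·10/12)
I = 12.1600 + 12.1071 + 11.7946 = 36.0617
F = (S − I)·e^(rT) = (397.75 − 36.0617) · e^(0.0523·12/12)
= 361.6883 · e^0.052300 = 361.6883 × 1.053692 = R$381.11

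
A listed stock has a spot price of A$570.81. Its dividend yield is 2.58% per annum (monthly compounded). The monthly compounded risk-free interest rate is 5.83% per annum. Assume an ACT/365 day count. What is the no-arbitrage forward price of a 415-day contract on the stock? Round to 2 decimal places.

F = S · (1+r/12)^(12T) / (1+q/12)^(12T)
= 570.81 × 1.068361 / 1.029736 = 570.81 × 1.037510
F = A$592.22

A$592.22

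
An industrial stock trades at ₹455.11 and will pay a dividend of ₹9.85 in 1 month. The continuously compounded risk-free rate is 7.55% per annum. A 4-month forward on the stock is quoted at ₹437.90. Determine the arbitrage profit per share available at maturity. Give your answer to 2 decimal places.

PV(dividends) I = 9.85·e^(−0.0755·1/12) = 9.7882
Fair forward F* = (S − I)·e^(rT) = (455.11 − 9.7882)·e^0.025167 = 445.3218 × 1.025486 = 456.6713
Market ₹437.90 < fair 456.6713: forward underpriced → reverse cash-and-carry (short the stock, invest proceeds at r, pay the dividends, go long the forward).
Profit at T = |F_mkt − F*| = |437.90 − 456.6713| = ₹18.77 per share

₹18.77 per share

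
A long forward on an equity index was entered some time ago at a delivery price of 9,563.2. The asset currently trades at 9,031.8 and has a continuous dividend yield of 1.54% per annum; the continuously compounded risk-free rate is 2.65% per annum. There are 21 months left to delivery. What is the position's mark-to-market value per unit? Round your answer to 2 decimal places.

-338.19

Current fair forward for the remaining 21 months: F = S·e^((r − q)·T), (r − q) = 0.0265 − 0.0154 = 0.0111
F = 9031.8 · e^(0.0111 × 21/12) = 9031.8 × 1.01961489 = 9208.9578
Value of long forward = (F − K)·e^(−rT) = (9208.9578 − 9563.2) · e^(−0.0265·21/12)
= -354.2422 × 0.95468389 = -338.19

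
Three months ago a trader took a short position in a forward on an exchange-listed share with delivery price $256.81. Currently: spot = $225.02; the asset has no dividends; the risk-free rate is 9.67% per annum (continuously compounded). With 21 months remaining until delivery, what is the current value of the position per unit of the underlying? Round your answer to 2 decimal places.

Current fair forward for the remaining 21 months: F = S·e^(r·T), r = 0.0967
F = 225.02 · e^(0.0967 × 21/12) = 225.02 × 1.184387 = 266.5108
Value of long forward = (F − K)·e^(−rT) = (266.5108 − 256.81) · e^(−0.0967·21/12)
= 9.7008 × 0.844319 = 8.19
Short position value = −(long value) = -$8.19

-$8.19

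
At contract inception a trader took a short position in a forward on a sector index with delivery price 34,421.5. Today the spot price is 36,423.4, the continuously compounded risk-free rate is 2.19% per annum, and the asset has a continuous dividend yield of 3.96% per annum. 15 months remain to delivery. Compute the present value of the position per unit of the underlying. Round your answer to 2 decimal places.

Current fair forward for the remaining 15 months: F = S·e^((r − q)·T), (r − q) = 0.0219 − 0.0396 = -0.0177
F = 36423.4 · e^(-0.0177 × 15/12) = 36423.4 × 0.97811796 = 35626.3817
Value of long forward = (F − K)·e^(−rT) = (35626.3817 − 34421.5) · e^(−0.0219·15/12)
= 1204.8817 × 0.97299630 = 1172.35
Short position value = −(long value) = -1172.35

-1172.35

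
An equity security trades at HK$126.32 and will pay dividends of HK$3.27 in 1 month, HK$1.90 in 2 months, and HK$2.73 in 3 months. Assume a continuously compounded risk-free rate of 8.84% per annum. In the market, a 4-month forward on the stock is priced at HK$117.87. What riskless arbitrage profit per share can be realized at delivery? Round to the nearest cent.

HK$4.21 per share

PV(dividends) I = 3.27·e^(−0.0884·1/12) + 1.90·e^(−0.0884·2/12) + 2.73·e^(−0.0884·3/12) = 7.7885
Fair forward F* = (S − I)·e^(rT) = (126.32 − 7.7885)·e^0.029467 = 118.5315 × 1.029905 = 122.0762
Market HK$117.87 < fair 122.0762: forward underpriced → reverse cash-and-carry (short the stock, invest proceeds at r, pay the dividends, go long the forward).
Profit at T = |F_mkt − F*| = |117.87 − 122.0762| = HK$4.21 per share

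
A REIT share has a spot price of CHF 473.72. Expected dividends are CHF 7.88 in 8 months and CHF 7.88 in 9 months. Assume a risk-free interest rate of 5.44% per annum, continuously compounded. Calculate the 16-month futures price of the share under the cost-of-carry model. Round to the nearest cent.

CHF 493.05

PV(dividends) I = 7.88·e^(−0.0544·8/12) + 7.88·e^(−0.0544·9/12)
I = 7.5993 + 7.5650 = 15.1643
F = (S − I)·e^(rT) = (473.72 − 15.1643) · e^(0.0544·16/12)
= 458.5557 · e^0.072533 = 458.5557 × 1.075228 = CHF 493.05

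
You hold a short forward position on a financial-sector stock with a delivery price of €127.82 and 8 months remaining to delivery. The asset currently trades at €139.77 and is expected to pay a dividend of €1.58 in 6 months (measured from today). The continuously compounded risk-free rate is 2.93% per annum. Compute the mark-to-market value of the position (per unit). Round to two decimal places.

PV(remaining dividends) I = 1.58·e^(−0.0293·6/12) = 1.5570
Current forward F = (S − I)·e^(rT) = (139.77 − 1.5570)·e^(0.0293·8/12) = 138.2130 × 1.019725 = 140.9393
Value (long) = (F − K)·e^(−rT) = (140.9393 − 127.82) × 0.980656 = 12.8655
Short position value = −(long value) = -€12.87

-€12.87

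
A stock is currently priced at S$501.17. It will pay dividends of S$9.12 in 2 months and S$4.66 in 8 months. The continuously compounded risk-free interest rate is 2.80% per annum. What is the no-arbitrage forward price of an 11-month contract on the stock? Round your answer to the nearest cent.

PV(dividends) I = 9.12·e^(−0.0280·2/12) + 4.66·e^(−0.0280·8/12)
I = 9.0775 + 4.5738 = 13.6513
F = (S − I)·e^(rT) = (501.17 − 13.6513) · e^(0.0280·11/12)
= 487.5187 · e^0.025667 = 487.5187 × 1.025999 = S$500.19

S$500.19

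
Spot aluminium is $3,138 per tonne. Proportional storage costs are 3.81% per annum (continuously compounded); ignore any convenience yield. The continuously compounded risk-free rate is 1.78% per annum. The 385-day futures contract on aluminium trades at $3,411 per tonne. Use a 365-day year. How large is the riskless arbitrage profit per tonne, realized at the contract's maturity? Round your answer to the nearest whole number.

$82 per tonne

Fair futures: F* = S·e^(carry·T), with carry = (r + u) = 0.0178 + 0.0381 = 0.0559
F* = 3138 · e^(0.0559 × 385/365) = 3138 · e^0.058963 = 3138 × 1.060736 = $3328.5896
Market $3411 > fair $3328.5896: forward overpriced → cash-and-carry (buy spot, short the forward).
At maturity, profit = |F_mkt − F*| = |3411 − 3328.5896| = $82 per tonne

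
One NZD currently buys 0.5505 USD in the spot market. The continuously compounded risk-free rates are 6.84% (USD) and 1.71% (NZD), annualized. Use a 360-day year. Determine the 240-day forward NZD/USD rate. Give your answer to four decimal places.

F = S·e^((r_USD − r_NZD)T) = 0.5505 · e^((0.0684 − 0.0171) × 240/360)
= 0.5505 · e^0.034200 = 0.5505 × 1.034792
F = 0.5697 USD per NZD

0.5697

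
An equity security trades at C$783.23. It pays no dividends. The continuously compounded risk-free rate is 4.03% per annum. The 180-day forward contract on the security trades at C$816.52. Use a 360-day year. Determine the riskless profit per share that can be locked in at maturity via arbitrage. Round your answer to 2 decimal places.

Fair forward: F* = S·e^(carry·T), with carry = r = 0.0403
F* = 783.23 · e^(0.0403 × 180/360) = 783.23 · e^0.020150 = 783.23 × 1.020354 = C$799.1719
Market C$816.52 > fair C$799.1719: forward overpriced → cash-and-carry (buy spot, short the forward).
At maturity, profit = |F_mkt − F*| = |816.52 − 799.1719| = C$17.35 per share

C$17.35 per share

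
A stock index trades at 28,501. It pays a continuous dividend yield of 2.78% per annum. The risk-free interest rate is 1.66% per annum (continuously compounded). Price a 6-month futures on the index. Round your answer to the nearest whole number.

F = S·e^((r − q)T) = 28501 · e^((0.0166 − 0.0278) × 6/12)
= 28501 · e^-0.005600 = 28501 × 0.994416
F = 28,342

28,342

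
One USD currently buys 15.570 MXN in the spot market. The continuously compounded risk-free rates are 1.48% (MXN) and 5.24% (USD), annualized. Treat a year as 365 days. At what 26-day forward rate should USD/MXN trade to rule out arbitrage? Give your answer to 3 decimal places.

15.528

F = S·e^((r_MXN − r_USD)T) = 15.570 · e^((0.0148 − 0.0524) × 26/365)
= 15.570 · e^-0.002678 = 15.570 × 0.997326
F = 15.528 MXN per USD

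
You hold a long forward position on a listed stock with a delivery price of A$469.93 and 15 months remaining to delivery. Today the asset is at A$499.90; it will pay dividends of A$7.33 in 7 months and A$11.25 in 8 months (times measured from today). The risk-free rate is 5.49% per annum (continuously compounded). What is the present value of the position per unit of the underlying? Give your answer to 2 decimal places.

PV(remaining dividends) I = 7.33·e^(−0.0549·7/12) + 11.25·e^(−0.0549·8/12) = 17.9447
Current forward F = (S − I)·e^(rT) = (499.90 − 17.9447)·e^(0.0549·15/12) = 481.9553 × 1.071034 = 516.1905
Value (long) = (F − K)·e^(−rT) = (516.1905 − 469.93) × 0.933677 = 43.1924
Value = A$43.19

A$43.19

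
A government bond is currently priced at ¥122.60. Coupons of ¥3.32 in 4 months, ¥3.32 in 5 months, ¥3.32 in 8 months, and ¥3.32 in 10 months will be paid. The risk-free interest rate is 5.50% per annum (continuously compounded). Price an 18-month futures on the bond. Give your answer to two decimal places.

¥119.16

PV(coupons) I = 3.32·e^(−0.0550·4/12) + 3.32·e^(−0.0550·5/12) + 3.32·e^(−0.0550·8/12) + 3.32·e^(−0.0550·10/12)
I = 3.2597 + 3.2448 + 3.2005 + 3.1713 = 12.8763
F = (S − I)·e^(rT) = (122.60 − 12.8763) · e^(0.0550·18/12)
= 109.7237 · e^0.082500 = 109.7237 × 1.085999 = ¥119.16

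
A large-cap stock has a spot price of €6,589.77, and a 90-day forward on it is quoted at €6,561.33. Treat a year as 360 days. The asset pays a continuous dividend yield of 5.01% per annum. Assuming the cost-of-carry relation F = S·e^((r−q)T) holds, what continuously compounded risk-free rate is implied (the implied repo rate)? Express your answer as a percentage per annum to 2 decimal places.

3.28%

From F = S·e^((r−q)T): (r − q) = ln(F/S)/T
ln(6561.33/6589.77) = ln(0.995684) = -0.004325
(r − q) = -0.004325 / (90/360) = -0.017300
r = ln(F/S)/T + q = -0.017300 + 0.0501 = 0.032800
r = 3.28%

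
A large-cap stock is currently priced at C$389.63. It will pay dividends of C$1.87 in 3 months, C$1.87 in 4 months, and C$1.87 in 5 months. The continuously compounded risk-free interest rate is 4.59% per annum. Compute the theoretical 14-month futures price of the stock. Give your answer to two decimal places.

PV(dividends) I = 1.87·e^(−0.0459·3/12) + 1.87·e^(−0.0459·4/12) + 1.87·e^(−0.0459·5/12)
I = 1.8487 + 1.8416 + 1.8346 = 5.5249
F = (S − I)·e^(rT) = (389.63 − 5.5249) · e^(0.0459·14/12)
= 384.1051 · e^0.053550 = 384.1051 × 1.055010 = C$405.23

C$405.23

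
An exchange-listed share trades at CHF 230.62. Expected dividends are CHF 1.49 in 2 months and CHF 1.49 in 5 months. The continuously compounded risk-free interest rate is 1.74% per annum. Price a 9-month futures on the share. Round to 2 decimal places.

CHF 230.65

PV(dividends) I = 1.49·e^(−0.0174·2/12) + 1.49·e^(−0.0174·5/12)
I = 1.4857 + 1.4792 = 2.9649
F = (S − I)·e^(rT) = (230.62 − 2.9649) · e^(0.0174·9/12)
= 227.6551 · e^0.013050 = 227.6551 × 1.013136 = CHF 230.65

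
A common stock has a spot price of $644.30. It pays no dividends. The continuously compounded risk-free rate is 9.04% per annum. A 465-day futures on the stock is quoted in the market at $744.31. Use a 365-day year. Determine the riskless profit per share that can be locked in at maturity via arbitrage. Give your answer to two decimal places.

$21.37 per share

Fair futures: F* = S·e^(carry·T), with carry = r = 0.0904
F* = 644.30 · e^(0.0904 × 465/365) = 644.30 · e^0.115167 = 644.30 × 1.122061 = $722.9439
Market $744.31 > fair $722.9439: forward overpriced → cash-and-carry (buy spot, short the forward).
At maturity, profit = |F_mkt − F*| = |744.31 − 722.9439| = $21.37 per share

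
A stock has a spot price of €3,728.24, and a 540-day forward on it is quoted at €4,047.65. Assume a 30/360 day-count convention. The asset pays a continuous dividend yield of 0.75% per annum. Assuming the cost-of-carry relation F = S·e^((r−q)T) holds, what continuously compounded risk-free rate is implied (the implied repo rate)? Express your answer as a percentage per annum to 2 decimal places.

From F = S·e^((r−q)T): (r − q) = ln(F/S)/T
ln(4047.65/3728.24) = ln(1.085673) = 0.082200
(r − q) = 0.082200 / (540/360) = 0.054800
r = ln(F/S)/T + q = 0.054800 + 0.0075 = 0.062300
r = 6.23%

6.23%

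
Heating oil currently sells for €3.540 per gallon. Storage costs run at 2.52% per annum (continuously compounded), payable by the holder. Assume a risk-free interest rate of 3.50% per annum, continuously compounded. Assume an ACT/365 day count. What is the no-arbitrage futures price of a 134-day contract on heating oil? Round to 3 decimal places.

Net carry = r + u − y = 0.0350 + 0.0252 − 0.0000 = 0.0602
F = S·e^((r+u−y)T) = 3.540 · e^(0.0602 × 134/365) = 3.540 · e^0.022101
= 3.540 × 1.022347 = €3.619 per gallon

€3.619 per gallon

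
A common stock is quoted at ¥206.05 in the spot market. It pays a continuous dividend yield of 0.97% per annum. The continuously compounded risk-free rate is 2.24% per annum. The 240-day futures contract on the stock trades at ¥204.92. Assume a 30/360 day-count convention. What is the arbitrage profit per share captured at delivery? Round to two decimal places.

Fair futures: F* = S·e^(carry·T), with carry = (r − q) = 0.0224 − 0.0097 = 0.0127
F* = 206.05 · e^(0.0127 × 240/360) = 206.05 · e^0.008467 = 206.05 × 1.008503 = ¥207.8020
Market ¥204.92 < fair ¥207.8020: forward underpriced → reverse cash-and-carry (short spot, go long the forward).
At maturity, profit = |F_mkt − F*| = |204.92 − 207.8020| = ¥2.88 per share

¥2.88 per share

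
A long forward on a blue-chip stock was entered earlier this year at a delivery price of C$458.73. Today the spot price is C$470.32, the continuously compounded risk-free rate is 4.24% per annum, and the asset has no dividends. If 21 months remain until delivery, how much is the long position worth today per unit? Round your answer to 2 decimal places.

Current fair forward for the remaining 21 months: F = S·e^(r·T), r = 0.0424
F = 470.32 · e^(0.0424 × 21/12) = 470.32 × 1.077022 = 506.5450
Value of long forward = (F − K)·e^(−rT) = (506.5450 − 458.73) · e^(−0.0424·21/12)
= 47.8150 × 0.928486 = 44.40

C$44.40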